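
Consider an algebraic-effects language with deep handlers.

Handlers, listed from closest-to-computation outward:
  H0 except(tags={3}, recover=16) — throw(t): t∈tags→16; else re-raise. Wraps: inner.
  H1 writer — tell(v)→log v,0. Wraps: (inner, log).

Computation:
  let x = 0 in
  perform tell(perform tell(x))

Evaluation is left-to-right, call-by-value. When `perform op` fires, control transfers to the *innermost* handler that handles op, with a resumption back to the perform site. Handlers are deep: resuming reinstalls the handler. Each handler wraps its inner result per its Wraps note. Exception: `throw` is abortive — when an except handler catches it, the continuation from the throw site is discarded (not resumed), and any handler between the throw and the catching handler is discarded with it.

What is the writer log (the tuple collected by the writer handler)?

Answer: (0, 0)

Step-by-step:
tell(0) @ H1 ⇒ log+=0
tell(0) @ H1 ⇒ log+=0
H0 returns 0
H1 returns (0, (0, 0))
= (0, (0, 0))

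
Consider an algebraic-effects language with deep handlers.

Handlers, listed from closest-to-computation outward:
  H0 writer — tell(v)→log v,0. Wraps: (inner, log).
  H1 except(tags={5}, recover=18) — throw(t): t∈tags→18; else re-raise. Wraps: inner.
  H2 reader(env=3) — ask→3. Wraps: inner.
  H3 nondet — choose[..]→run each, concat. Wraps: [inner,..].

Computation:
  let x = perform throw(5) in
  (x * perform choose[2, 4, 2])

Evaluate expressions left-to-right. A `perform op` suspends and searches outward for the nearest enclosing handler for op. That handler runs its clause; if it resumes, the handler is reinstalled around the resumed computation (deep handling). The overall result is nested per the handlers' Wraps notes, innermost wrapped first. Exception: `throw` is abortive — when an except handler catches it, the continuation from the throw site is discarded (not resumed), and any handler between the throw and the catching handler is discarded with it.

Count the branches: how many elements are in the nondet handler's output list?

Evaluation trace:
throw(5) @ H1 caught ⇒ 18
H2 returns 18
H3 returns [18]
= [18]

Answer: 1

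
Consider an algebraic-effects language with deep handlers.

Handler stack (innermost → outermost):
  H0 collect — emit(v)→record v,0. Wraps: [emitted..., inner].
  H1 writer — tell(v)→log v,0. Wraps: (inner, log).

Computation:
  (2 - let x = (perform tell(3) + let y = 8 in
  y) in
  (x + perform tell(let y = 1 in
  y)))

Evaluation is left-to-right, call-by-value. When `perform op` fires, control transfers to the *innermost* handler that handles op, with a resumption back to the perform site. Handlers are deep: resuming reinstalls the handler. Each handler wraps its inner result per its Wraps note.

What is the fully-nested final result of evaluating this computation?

Step-by-step:
tell(3) @ H1 ⇒ log+=3
tell(1) @ H1 ⇒ log+=1
H0 returns [-6]
H1 returns ([-6], (3, 1))
= ([-6], (3, 1))

Answer: ([-6], (3, 1))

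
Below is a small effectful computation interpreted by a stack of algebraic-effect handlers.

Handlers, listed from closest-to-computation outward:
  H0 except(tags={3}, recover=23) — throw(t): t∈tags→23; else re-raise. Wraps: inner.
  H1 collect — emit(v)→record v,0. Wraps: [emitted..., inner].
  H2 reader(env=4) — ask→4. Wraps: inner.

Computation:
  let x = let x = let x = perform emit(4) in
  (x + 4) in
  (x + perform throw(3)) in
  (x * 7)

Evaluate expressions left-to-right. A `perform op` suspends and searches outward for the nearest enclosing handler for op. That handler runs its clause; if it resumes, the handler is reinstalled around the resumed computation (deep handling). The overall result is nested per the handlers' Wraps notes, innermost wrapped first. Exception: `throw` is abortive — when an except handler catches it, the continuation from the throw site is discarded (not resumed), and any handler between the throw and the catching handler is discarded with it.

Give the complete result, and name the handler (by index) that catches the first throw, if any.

Answer: [4, 23] ; first throw caught by: H0

Step-by-step:
emit(4) @ H1 ⇒ out+=4
throw(3) @ H0 caught ⇒ 23
H1 returns [4, 23]
H2 returns [4, 23]
= [4, 23]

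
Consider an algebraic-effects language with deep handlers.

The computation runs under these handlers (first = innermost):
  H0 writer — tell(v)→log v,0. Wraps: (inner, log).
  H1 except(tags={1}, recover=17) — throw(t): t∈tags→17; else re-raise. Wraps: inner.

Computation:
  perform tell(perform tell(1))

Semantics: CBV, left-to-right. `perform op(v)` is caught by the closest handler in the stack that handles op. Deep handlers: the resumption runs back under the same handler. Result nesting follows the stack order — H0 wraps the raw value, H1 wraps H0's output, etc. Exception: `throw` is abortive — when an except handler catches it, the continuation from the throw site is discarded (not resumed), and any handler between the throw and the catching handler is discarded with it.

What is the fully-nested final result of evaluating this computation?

Answer: (0, (1, 0))

Step-by-step:
tell(1) @ H0 ⇒ log+=1
tell(0) @ H0 ⇒ log+=0
H0 returns (0, (1, 0))
H1 returns (0, (1, 0))
= (0, (1, 0))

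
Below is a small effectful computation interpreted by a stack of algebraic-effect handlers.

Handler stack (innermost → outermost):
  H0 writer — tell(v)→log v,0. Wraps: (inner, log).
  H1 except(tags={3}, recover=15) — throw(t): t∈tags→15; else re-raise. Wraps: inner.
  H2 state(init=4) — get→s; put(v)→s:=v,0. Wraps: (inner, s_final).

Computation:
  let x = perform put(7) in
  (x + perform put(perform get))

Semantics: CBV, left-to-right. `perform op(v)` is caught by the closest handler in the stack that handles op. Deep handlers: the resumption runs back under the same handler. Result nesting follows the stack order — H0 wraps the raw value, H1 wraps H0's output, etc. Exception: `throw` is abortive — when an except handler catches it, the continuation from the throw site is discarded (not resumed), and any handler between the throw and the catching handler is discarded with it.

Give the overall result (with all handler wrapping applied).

Working:
put(7) @ H2 ⇒ s:=7
get @ H2 ⇒ 7
put(7) @ H2 ⇒ s:=7
H0 returns (0, ())
H1 returns (0, ())
H2 returns ((0, ()), 7)
= ((0, ()), 7)

Answer: ((0, ()), 7)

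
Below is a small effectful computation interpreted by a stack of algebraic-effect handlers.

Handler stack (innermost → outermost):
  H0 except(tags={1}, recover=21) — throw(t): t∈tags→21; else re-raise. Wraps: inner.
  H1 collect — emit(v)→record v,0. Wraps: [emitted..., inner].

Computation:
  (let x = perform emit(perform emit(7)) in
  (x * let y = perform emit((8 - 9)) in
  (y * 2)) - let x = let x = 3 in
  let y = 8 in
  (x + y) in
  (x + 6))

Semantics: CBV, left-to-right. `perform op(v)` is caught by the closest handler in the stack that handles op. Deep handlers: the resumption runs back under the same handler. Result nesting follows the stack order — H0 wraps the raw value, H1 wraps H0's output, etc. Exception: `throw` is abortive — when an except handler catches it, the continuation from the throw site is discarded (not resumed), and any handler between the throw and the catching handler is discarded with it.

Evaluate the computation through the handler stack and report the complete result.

Working:
emit(7) @ H1 ⇒ out+=7
emit(0) @ H1 ⇒ out+=0
emit(-1) @ H1 ⇒ out+=-1
H0 returns -17
H1 returns [7, 0, -1, -17]
= [7, 0, -1, -17]

Answer: [7, 0, -1, -17]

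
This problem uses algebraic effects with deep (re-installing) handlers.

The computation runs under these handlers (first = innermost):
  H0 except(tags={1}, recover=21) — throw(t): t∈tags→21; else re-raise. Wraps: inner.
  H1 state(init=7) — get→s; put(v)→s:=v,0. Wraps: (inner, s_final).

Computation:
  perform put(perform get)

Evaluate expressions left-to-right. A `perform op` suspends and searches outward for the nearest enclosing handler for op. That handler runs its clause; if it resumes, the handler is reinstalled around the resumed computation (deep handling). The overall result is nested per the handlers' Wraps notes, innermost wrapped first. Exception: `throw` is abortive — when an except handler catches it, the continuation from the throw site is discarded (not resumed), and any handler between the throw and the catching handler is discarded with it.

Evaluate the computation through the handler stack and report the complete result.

Answer: (0, 7)

Step-by-step:
get @ H1 ⇒ 7
put(7) @ H1 ⇒ s:=7
H0 returns 0
H1 returns (0, 7)
= (0, 7)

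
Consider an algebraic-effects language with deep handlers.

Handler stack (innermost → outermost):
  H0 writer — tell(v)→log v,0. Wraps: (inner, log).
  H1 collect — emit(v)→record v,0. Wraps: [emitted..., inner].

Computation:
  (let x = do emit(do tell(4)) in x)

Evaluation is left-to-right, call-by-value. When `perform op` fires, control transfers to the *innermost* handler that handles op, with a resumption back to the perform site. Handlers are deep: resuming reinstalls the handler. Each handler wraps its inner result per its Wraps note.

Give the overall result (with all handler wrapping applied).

Step-by-step:
tell(4) @ H0 ⇒ log+=4
emit(0) @ H1 ⇒ out+=0
H0 returns (0, (4))
H1 returns [0, (0, (4))]
= [0, (0, (4))]

Answer: [0, (0, (4))]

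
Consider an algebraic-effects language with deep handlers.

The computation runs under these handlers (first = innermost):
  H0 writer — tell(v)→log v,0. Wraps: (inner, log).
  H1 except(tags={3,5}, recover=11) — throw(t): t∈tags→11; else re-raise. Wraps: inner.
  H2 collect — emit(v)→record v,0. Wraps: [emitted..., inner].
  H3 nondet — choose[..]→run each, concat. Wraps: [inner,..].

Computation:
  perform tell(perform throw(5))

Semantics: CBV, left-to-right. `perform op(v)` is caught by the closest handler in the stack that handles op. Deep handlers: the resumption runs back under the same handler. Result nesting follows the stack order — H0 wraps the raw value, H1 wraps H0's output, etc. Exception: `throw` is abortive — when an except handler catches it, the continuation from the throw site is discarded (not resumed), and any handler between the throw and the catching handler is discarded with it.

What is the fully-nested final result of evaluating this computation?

Working:
throw(5) @ H1 caught ⇒ 11
H2 returns [11]
H3 returns [[11]]
= [[11]]

Answer: [[11]]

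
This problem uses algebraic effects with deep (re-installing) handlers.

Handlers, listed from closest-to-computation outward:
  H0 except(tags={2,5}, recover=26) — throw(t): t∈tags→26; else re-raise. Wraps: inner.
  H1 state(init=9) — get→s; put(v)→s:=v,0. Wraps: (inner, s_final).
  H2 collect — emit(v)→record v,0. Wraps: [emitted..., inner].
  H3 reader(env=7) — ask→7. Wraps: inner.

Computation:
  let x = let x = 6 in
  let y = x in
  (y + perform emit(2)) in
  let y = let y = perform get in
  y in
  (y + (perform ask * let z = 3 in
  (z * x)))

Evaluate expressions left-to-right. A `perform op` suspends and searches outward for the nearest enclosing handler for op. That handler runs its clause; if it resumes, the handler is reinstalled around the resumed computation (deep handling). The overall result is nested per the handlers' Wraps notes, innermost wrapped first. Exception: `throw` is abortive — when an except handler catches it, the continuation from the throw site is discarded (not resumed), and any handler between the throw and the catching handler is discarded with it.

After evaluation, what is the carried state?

Answer: 9

Step-by-step:
emit(2) @ H2 ⇒ out+=2
get @ H1 ⇒ 9
ask @ H3 ⇒ 7
H0 returns 135
H1 returns (135, 9)
H2 returns [2, (135, 9)]
H3 returns [2, (135, 9)]
= [2, (135, 9)]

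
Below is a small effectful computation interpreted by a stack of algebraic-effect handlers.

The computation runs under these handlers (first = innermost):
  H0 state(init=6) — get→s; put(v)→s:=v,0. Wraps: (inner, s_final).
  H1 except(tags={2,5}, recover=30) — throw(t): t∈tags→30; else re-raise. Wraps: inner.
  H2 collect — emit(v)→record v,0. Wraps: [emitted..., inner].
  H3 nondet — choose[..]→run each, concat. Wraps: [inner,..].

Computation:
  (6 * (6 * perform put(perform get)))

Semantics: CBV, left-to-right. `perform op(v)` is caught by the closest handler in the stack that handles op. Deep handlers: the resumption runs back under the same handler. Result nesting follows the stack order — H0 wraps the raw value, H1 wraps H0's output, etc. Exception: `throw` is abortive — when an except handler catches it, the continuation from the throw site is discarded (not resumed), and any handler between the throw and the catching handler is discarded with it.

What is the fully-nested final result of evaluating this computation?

Working:
get @ H0 ⇒ 6
put(6) @ H0 ⇒ s:=6
H0 returns (0, 6)
H1 returns (0, 6)
H2 returns [(0, 6)]
H3 returns [[(0, 6)]]
= [[(0, 6)]]

Answer: [[(0, 6)]]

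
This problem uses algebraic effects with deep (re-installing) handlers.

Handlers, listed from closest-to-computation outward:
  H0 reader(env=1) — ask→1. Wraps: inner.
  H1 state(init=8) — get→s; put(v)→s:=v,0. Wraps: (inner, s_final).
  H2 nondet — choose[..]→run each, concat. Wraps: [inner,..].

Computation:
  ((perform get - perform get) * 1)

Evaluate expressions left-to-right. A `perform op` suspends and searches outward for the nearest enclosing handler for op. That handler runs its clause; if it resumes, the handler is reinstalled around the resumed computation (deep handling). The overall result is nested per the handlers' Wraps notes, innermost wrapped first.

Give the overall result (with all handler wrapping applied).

Answer: [(0, 8)]

Working:
get @ H1 ⇒ 8
get @ H1 ⇒ 8
H0 returns 0
H1 returns (0, 8)
H2 returns [(0, 8)]
= [(0, 8)]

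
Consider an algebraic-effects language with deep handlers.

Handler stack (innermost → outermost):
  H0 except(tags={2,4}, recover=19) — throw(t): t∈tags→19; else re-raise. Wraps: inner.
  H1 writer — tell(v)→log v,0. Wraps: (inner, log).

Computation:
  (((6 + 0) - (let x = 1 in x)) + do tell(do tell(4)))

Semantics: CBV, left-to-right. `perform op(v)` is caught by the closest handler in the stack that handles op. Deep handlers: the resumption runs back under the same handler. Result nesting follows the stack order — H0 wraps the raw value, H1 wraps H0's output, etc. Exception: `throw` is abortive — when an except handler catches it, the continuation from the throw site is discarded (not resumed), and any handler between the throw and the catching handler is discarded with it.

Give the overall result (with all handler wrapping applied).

Answer: (5, (4, 0))

Step-by-step:
tell(4) @ H1 ⇒ log+=4
tell(0) @ H1 ⇒ log+=0
H0 returns 5
H1 returns (5, (4, 0))
= (5, (4, 0))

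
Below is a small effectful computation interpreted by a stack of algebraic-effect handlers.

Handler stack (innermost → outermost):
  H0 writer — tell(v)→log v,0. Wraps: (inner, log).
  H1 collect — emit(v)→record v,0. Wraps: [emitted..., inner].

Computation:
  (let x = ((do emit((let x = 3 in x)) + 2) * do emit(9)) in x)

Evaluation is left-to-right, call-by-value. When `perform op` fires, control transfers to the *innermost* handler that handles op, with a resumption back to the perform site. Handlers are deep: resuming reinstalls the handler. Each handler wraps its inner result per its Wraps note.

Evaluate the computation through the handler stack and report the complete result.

Answer: [3, 9, (0, ())]

Working:
emit(3) @ H1 ⇒ out+=3
emit(9) @ H1 ⇒ out+=9
H0 returns (0, ())
H1 returns [3, 9, (0, ())]
= [3, 9, (0, ())]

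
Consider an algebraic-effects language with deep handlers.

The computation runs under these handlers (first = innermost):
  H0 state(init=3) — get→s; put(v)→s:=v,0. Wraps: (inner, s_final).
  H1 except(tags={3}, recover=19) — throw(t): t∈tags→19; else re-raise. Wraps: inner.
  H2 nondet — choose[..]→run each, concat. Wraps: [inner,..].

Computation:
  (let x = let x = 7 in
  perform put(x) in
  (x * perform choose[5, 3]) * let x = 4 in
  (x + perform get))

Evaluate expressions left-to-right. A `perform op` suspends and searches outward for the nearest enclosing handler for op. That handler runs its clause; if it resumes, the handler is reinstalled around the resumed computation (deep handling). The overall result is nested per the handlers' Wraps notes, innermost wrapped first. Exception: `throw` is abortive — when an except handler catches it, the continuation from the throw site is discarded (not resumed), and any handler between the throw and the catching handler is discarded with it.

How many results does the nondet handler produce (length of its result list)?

Answer: 2

Evaluation trace:
put(7) @ H0 ⇒ s:=7
choose[5, 3] @ H2
  branch[0] choose=5:
    get @ H0 ⇒ 7
    H0 returns (0, 7)
    H1 returns (0, 7)
    H2 returns [(0, 7)]
  branch[1] choose=3:
    get @ H0 ⇒ 7
    H0 returns (0, 7)
    H1 returns (0, 7)
    H2 returns [(0, 7)]
= [(0, 7), (0, 7)]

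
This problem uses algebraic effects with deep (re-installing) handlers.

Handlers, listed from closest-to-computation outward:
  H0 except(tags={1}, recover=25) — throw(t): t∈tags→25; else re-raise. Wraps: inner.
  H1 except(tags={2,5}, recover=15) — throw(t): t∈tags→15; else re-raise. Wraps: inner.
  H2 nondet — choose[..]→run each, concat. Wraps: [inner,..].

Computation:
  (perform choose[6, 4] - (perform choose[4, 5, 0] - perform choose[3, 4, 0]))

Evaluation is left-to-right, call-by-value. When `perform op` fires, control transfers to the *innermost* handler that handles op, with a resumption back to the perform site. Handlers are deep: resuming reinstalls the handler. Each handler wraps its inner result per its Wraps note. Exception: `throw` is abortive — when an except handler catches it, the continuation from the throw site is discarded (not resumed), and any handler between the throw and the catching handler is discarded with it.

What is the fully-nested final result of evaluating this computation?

Answer: [5, 6, 2, 4, 5, 1, 9, 10, 6, 3, 4, 0, 2, 3, -1, 7, 8, 4]

Working:
choose[6, 4] @ H2
  branch[0] choose=6:
    choose[4, 5, 0] @ H2
      branch[0] choose=4:
        choose[3, 4, 0] @ H2
          branch[0] choose=3:
            H0 returns 5
            H1 returns 5
            H2 returns [5]
          branch[1] choose=4:
            H0 returns 6
            H1 returns 6
            H2 returns [6]
          branch[2] choose=0:
            H0 returns 2
            H1 returns 2
            H2 returns [2]
      branch[1] choose=5:
        choose[3, 4, 0] @ H2
          branch[0] choose=3:
            H0 returns 4
            H1 returns 4
            H2 returns [4]
          branch[1] choose=4:
            H0 returns 5
            H1 returns 5
            H2 returns [5]
          branch[2] choose=0:
            H0 returns 1
            H1 returns 1
            H2 returns [1]
      branch[2] choose=0:
        choose[3, 4, 0] @ H2
          branch[0] choose=3:
            H0 returns 9
            H1 returns 9
            H2 returns [9]
          branch[1] choose=4:
            H0 returns 10
            H1 returns 10
            H2 returns [10]
          branch[2] choose=0:
            H0 returns 6
            H1 returns 6
            H2 returns [6]
  branch[1] choose=4:
    choose[4, 5, 0] @ H2
      branch[0] choose=4:
        choose[3, 4, 0] @ H2
          branch[0] choose=3:
            H0 returns 3
            H1 returns 3
            H2 returns [3]
          branch[1] choose=4:
            H0 returns 4
            H1 returns 4
            H2 returns [4]
          branch[2] choose=0:
            H0 returns 0
            H1 returns 0
            H2 returns [0]
      branch[1] choose=5:
        choose[3, 4, 0] @ H2
          branch[0] choose=3:
            H0 returns 2
            H1 returns 2
            H2 returns [2]
          branch[1] choose=4:
            H0 returns 3
            H1 returns 3
            H2 returns [3]
          branch[2] choose=0:
            H0 returns -1
            H1 returns -1
            H2 returns [-1]
      branch[2] choose=0:
        choose[3, 4, 0] @ H2
          branch[0] choose=3:
            H0 returns 7
            H1 returns 7
            H2 returns [7]
          branch[1] choose=4:
            H0 returns 8
            H1 returns 8
            H2 returns [8]
          branch[2] choose=0:
            H0 returns 4
            H1 returns 4
            H2 returns [4]
= [5, 6, 2, 4, 5, 1, 9, 10, 6, 3, 4, 0, 2, 3, -1, 7, 8, 4]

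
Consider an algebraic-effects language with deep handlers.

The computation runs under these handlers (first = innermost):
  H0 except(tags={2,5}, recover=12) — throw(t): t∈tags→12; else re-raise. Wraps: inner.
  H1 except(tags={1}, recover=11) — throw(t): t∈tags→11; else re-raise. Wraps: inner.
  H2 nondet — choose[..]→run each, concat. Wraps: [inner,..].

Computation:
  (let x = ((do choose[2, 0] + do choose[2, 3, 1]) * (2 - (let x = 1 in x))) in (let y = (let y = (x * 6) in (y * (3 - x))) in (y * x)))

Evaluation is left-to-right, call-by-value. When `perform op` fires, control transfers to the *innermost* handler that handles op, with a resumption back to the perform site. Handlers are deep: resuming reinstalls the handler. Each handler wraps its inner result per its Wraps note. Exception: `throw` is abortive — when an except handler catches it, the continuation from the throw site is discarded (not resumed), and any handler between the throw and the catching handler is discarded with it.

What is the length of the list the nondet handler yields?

Working:
choose[2, 0] @ H2
  branch[0] choose=2:
    choose[2, 3, 1] @ H2
      branch[0] choose=2:
        H0 returns -96
        H1 returns -96
        H2 returns [-96]
      branch[1] choose=3:
        H0 returns -300
        H1 returns -300
        H2 returns [-300]
      branch[2] choose=1:
        H0 returns 0
        H1 returns 0
        H2 returns [0]
  branch[1] choose=0:
    choose[2, 3, 1] @ H2
      branch[0] choose=2:
        H0 returns 24
        H1 returns 24
        H2 returns [24]
      branch[1] choose=3:
        H0 returns 0
        H1 returns 0
        H2 returns [0]
      branch[2] choose=1:
        H0 returns 12
        H1 returns 12
        H2 returns [12]
= [-96, -300, 0, 24, 0, 12]

Answer: 6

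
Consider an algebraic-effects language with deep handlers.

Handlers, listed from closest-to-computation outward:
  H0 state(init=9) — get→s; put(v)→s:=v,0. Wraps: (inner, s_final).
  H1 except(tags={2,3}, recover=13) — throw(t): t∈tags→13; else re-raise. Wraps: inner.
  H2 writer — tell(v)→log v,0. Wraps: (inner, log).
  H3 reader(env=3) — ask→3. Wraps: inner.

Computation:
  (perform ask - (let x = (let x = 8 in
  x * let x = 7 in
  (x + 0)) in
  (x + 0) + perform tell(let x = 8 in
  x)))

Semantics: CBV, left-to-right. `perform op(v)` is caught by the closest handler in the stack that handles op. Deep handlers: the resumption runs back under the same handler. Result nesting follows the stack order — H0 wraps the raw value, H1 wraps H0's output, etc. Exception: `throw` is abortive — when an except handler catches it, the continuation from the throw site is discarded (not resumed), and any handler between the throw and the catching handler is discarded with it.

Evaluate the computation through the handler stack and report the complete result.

Answer: ((-53, 9), (8))

Step-by-step:
ask @ H3 ⇒ 3
tell(8) @ H2 ⇒ log+=8
H0 returns (-53, 9)
H1 returns (-53, 9)
H2 returns ((-53, 9), (8))
H3 returns ((-53, 9), (8))
= ((-53, 9), (8))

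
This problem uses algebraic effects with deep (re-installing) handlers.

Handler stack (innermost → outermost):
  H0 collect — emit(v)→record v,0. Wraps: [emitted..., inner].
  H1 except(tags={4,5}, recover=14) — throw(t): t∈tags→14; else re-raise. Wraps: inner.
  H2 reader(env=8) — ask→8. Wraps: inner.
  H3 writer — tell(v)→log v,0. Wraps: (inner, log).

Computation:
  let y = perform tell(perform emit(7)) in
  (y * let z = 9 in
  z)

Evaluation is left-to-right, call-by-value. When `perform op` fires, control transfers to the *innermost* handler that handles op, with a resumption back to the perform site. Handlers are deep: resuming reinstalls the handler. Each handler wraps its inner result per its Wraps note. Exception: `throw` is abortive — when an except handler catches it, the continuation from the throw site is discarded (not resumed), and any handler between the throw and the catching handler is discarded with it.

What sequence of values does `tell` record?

Answer: (0)

Evaluation trace:
emit(7) @ H0 ⇒ out+=7
tell(0) @ H3 ⇒ log+=0
H0 returns [7, 0]
H1 returns [7, 0]
H2 returns [7, 0]
H3 returns ([7, 0], (0))
= ([7, 0], (0))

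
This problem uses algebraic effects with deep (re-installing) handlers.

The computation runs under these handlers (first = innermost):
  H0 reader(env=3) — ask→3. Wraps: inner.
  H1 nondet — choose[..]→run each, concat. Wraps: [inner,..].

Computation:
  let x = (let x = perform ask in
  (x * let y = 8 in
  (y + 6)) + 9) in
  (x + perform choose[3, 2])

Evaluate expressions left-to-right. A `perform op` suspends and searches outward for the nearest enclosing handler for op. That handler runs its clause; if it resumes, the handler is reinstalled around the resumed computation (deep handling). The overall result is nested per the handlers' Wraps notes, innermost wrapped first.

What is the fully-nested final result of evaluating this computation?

Step-by-step:
ask @ H0 ⇒ 3
choose[3, 2] @ H1
  branch[0] choose=3:
    H0 returns 54
    H1 returns [54]
  branch[1] choose=2:
    H0 returns 53
    H1 returns [53]
= [54, 53]

Answer: [54, 53]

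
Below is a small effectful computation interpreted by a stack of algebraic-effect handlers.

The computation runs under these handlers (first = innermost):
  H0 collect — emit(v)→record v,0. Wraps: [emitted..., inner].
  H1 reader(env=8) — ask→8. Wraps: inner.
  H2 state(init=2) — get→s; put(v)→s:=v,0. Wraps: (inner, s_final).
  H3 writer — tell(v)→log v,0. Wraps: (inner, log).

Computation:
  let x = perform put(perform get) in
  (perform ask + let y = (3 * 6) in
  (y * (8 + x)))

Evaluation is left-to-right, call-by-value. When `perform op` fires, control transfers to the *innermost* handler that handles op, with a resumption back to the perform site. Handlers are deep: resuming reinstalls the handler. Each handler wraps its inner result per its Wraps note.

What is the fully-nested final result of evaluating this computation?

Working:
get @ H2 ⇒ 2
put(2) @ H2 ⇒ s:=2
ask @ H1 ⇒ 8
H0 returns [152]
H1 returns [152]
H2 returns ([152], 2)
H3 returns (([152], 2), ())
= (([152], 2), ())

Answer: (([152], 2), ())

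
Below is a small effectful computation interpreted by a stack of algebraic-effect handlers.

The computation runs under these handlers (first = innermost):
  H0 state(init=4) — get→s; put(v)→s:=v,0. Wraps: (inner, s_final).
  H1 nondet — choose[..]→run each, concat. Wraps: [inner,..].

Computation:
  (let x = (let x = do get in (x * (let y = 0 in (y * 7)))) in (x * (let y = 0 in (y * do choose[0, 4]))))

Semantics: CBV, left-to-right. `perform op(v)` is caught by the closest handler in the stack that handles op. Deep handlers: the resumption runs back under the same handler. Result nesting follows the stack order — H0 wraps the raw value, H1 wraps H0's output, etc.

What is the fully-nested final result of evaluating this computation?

Step-by-step:
get @ H0 ⇒ 4
choose[0, 4] @ H1
  branch[0] choose=0:
    H0 returns (0, 4)
    H1 returns [(0, 4)]
  branch[1] choose=4:
    H0 returns (0, 4)
    H1 returns [(0, 4)]
= [(0, 4), (0, 4)]

Answer: [(0, 4), (0, 4)]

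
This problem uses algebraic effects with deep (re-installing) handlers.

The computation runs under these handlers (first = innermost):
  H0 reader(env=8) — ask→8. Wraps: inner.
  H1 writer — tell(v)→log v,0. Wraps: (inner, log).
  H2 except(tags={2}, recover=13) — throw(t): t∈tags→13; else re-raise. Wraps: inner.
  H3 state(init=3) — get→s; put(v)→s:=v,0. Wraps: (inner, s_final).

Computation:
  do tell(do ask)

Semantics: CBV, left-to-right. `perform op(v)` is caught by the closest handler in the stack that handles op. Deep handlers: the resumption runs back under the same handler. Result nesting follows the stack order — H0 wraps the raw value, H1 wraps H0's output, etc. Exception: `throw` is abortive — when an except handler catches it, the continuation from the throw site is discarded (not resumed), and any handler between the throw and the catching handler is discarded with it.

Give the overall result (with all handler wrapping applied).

Answer: ((0, (8)), 3)

Working:
ask @ H0 ⇒ 8
tell(8) @ H1 ⇒ log+=8
H0 returns 0
H1 returns (0, (8))
H2 returns (0, (8))
H3 returns ((0, (8)), 3)
= ((0, (8)), 3)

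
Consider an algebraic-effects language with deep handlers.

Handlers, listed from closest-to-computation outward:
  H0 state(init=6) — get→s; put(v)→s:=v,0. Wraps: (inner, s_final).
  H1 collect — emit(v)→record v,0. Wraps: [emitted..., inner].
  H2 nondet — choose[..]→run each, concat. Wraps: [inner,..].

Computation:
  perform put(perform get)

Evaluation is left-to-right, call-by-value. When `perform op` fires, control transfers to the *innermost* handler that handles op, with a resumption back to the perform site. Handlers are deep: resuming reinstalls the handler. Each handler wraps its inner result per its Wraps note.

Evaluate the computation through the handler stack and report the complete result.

Working:
get @ H0 ⇒ 6
put(6) @ H0 ⇒ s:=6
H0 returns (0, 6)
H1 returns [(0, 6)]
H2 returns [[(0, 6)]]
= [[(0, 6)]]

Answer: [[(0, 6)]]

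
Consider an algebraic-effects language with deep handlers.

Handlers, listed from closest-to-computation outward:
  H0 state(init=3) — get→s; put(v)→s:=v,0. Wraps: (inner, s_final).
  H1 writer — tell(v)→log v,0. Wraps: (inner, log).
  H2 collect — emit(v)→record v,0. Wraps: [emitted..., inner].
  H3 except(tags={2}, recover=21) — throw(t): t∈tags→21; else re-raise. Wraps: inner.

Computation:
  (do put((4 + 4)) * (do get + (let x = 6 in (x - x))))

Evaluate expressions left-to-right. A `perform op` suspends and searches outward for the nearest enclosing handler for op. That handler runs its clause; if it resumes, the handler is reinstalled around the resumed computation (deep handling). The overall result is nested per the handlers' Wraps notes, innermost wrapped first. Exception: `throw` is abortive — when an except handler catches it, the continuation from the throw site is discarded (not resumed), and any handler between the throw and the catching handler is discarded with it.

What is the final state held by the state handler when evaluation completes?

Working:
put(8) @ H0 ⇒ s:=8
get @ H0 ⇒ 8
H0 returns (0, 8)
H1 returns ((0, 8), ())
H2 returns [((0, 8), ())]
H3 returns [((0, 8), ())]
= [((0, 8), ())]

Answer: 8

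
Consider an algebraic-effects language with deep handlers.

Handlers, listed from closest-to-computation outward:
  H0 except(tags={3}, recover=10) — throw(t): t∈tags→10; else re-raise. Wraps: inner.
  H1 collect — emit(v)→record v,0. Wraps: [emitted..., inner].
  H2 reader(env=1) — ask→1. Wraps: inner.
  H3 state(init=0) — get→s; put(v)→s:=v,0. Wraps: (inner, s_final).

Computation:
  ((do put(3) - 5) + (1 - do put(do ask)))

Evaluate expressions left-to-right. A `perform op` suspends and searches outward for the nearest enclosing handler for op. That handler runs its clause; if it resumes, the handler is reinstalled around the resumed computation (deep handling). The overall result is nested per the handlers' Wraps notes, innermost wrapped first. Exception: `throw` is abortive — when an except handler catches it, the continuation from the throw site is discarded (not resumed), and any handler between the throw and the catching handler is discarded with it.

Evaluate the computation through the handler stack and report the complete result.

Evaluation trace:
put(3) @ H3 ⇒ s:=3
ask @ H2 ⇒ 1
put(1) @ H3 ⇒ s:=1
H0 returns -4
H1 returns [-4]
H2 returns [-4]
H3 returns ([-4], 1)
= ([-4], 1)

Answer: ([-4], 1)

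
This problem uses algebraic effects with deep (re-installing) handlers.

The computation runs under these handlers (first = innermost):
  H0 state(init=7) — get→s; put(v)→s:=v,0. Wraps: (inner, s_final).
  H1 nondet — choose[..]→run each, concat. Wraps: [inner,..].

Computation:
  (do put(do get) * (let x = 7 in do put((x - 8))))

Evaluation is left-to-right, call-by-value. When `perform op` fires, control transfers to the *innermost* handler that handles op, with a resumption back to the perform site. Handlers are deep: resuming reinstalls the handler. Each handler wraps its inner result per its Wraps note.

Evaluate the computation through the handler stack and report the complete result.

Step-by-step:
get @ H0 ⇒ 7
put(7) @ H0 ⇒ s:=7
put(-1) @ H0 ⇒ s:=-1
H0 returns (0, -1)
H1 returns [(0, -1)]
= [(0, -1)]

Answer: [(0, -1)]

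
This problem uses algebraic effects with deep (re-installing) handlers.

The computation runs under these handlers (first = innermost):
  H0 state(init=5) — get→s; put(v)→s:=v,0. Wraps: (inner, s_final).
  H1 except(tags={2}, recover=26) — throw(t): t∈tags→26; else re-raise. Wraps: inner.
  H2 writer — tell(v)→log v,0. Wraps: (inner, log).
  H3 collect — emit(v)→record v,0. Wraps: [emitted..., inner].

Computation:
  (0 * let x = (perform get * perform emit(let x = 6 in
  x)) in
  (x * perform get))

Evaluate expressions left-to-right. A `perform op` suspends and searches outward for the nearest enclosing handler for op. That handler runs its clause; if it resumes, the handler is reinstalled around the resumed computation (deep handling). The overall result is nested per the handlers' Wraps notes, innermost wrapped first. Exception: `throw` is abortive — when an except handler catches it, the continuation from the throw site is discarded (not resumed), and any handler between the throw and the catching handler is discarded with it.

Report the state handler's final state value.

Answer: 5

Working:
get @ H0 ⇒ 5
emit(6) @ H3 ⇒ out+=6
get @ H0 ⇒ 5
H0 returns (0, 5)
H1 returns (0, 5)
H2 returns ((0, 5), ())
H3 returns [6, ((0, 5), ())]
= [6, ((0, 5), ())]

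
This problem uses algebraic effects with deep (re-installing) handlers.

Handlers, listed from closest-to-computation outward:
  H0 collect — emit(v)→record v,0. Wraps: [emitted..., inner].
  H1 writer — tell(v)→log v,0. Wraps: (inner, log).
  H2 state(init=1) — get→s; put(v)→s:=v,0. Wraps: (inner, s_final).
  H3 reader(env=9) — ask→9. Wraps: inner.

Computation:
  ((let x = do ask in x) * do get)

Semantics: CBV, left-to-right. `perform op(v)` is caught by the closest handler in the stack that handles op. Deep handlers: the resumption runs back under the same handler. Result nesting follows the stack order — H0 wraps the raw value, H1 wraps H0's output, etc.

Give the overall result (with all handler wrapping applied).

Answer: (([9], ()), 1)

Evaluation trace:
ask @ H3 ⇒ 9
get @ H2 ⇒ 1
H0 returns [9]
H1 returns ([9], ())
H2 returns (([9], ()), 1)
H3 returns (([9], ()), 1)
= (([9], ()), 1)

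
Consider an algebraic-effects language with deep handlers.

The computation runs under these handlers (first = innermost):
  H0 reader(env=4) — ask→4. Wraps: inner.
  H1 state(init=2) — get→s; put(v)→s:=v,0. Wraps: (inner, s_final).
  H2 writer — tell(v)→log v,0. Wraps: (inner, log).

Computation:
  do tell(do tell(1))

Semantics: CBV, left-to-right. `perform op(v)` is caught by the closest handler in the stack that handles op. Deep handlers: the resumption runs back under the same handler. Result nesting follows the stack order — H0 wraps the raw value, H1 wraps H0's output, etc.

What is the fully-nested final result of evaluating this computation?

Answer: ((0, 2), (1, 0))

Evaluation trace:
tell(1) @ H2 ⇒ log+=1
tell(0) @ H2 ⇒ log+=0
H0 returns 0
H1 returns (0, 2)
H2 returns ((0, 2), (1, 0))
= ((0, 2), (1, 0))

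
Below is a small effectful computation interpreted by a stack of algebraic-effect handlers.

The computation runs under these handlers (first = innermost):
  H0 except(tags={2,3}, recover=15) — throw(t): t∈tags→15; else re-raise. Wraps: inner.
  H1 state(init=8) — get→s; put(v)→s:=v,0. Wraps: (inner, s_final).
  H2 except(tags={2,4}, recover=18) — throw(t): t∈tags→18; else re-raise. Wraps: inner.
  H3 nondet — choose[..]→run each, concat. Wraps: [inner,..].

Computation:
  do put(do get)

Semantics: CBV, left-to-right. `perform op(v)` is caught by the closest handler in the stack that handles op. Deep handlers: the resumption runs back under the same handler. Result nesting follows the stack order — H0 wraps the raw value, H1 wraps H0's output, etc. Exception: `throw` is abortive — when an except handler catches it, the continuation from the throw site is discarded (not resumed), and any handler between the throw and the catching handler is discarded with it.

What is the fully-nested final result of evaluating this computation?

Step-by-step:
get @ H1 ⇒ 8
put(8) @ H1 ⇒ s:=8
H0 returns 0
H1 returns (0, 8)
H2 returns (0, 8)
H3 returns [(0, 8)]
= [(0, 8)]

Answer: [(0, 8)]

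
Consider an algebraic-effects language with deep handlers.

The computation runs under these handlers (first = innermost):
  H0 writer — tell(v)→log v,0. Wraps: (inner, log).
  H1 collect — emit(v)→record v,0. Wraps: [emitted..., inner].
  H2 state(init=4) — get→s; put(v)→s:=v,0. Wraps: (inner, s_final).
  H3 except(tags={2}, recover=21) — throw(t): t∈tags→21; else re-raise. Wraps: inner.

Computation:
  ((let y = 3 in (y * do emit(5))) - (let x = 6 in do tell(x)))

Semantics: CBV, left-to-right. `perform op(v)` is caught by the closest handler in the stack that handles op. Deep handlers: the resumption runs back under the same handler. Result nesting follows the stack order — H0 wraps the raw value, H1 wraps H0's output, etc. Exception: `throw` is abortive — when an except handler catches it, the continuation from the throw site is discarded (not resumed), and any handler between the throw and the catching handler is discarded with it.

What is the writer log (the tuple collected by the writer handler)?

Step-by-step:
emit(5) @ H1 ⇒ out+=5
tell(6) @ H0 ⇒ log+=6
H0 returns (0, (6))
H1 returns [5, (0, (6))]
H2 returns ([5, (0, (6))], 4)
H3 returns ([5, (0, (6))], 4)
= ([5, (0, (6))], 4)

Answer: (6)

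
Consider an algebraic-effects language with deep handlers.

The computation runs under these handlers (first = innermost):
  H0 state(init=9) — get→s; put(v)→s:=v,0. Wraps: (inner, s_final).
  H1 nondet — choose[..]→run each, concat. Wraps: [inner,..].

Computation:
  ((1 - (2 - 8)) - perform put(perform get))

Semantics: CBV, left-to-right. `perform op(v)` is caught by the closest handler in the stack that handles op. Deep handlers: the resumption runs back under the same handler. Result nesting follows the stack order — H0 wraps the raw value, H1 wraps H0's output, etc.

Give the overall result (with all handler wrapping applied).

Answer: [(7, 9)]

Evaluation trace:
get @ H0 ⇒ 9
put(9) @ H0 ⇒ s:=9
H0 returns (7, 9)
H1 returns [(7, 9)]
= [(7, 9)]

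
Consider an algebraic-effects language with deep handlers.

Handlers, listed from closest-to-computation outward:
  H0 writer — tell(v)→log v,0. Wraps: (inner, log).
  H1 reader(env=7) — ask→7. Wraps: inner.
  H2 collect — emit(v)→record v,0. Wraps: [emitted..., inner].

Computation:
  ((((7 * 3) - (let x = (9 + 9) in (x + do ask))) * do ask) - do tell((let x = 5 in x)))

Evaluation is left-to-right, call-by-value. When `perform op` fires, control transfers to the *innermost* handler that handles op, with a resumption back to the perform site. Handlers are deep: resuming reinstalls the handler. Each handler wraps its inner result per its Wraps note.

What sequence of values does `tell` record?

Evaluation trace:
ask @ H1 ⇒ 7
ask @ H1 ⇒ 7
tell(5) @ H0 ⇒ log+=5
H0 returns (-28, (5))
H1 returns (-28, (5))
H2 returns [(-28, (5))]
= [(-28, (5))]

Answer: (5)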